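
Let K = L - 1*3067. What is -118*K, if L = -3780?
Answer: 807946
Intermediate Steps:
K = -6847 (K = -3780 - 1*3067 = -3780 - 3067 = -6847)
-118*K = -118*(-6847) = 807946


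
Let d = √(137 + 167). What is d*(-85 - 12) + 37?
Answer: 37 - 388*√19 ≈ -1654.3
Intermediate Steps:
d = 4*√19 (d = √304 = 4*√19 ≈ 17.436)
d*(-85 - 12) + 37 = (4*√19)*(-85 - 12) + 37 = (4*√19)*(-97) + 37 = -388*√19 + 37 = 37 - 388*√19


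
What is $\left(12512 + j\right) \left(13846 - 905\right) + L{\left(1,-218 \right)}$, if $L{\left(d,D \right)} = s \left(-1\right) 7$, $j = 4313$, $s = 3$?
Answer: $217732304$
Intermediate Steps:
$L{\left(d,D \right)} = -21$ ($L{\left(d,D \right)} = 3 \left(-1\right) 7 = \left(-3\right) 7 = -21$)
$\left(12512 + j\right) \left(13846 - 905\right) + L{\left(1,-218 \right)} = \left(12512 + 4313\right) \left(13846 - 905\right) - 21 = 16825 \cdot 12941 - 21 = 217732325 - 21 = 217732304$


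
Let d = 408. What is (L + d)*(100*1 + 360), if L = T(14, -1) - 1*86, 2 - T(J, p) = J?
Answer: 142600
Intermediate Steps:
T(J, p) = 2 - J
L = -98 (L = (2 - 1*14) - 1*86 = (2 - 14) - 86 = -12 - 86 = -98)
(L + d)*(100*1 + 360) = (-98 + 408)*(100*1 + 360) = 310*(100 + 360) = 310*460 = 142600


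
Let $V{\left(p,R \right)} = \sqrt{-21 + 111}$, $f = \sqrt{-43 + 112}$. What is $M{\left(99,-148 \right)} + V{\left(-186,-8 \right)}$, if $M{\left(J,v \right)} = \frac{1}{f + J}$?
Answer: $\frac{33}{3244} + 3 \sqrt{10} - \frac{\sqrt{69}}{9732} \approx 9.4962$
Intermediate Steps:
$f = \sqrt{69} \approx 8.3066$
$V{\left(p,R \right)} = 3 \sqrt{10}$ ($V{\left(p,R \right)} = \sqrt{90} = 3 \sqrt{10}$)
$M{\left(J,v \right)} = \frac{1}{J + \sqrt{69}}$ ($M{\left(J,v \right)} = \frac{1}{\sqrt{69} + J} = \frac{1}{J + \sqrt{69}}$)
$M{\left(99,-148 \right)} + V{\left(-186,-8 \right)} = \frac{1}{99 + \sqrt{69}} + 3 \sqrt{10}$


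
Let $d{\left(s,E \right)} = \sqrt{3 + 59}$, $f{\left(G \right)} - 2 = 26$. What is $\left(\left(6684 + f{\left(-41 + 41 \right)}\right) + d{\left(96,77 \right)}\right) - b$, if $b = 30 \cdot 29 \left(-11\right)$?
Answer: $16282 + \sqrt{62} \approx 16290.0$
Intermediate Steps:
$f{\left(G \right)} = 28$ ($f{\left(G \right)} = 2 + 26 = 28$)
$d{\left(s,E \right)} = \sqrt{62}$
$b = -9570$ ($b = 870 \left(-11\right) = -9570$)
$\left(\left(6684 + f{\left(-41 + 41 \right)}\right) + d{\left(96,77 \right)}\right) - b = \left(\left(6684 + 28\right) + \sqrt{62}\right) - -9570 = \left(6712 + \sqrt{62}\right) + 9570 = 16282 + \sqrt{62}$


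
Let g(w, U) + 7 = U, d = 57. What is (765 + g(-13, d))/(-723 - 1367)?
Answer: -163/418 ≈ -0.38995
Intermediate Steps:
g(w, U) = -7 + U
(765 + g(-13, d))/(-723 - 1367) = (765 + (-7 + 57))/(-723 - 1367) = (765 + 50)/(-2090) = 815*(-1/2090) = -163/418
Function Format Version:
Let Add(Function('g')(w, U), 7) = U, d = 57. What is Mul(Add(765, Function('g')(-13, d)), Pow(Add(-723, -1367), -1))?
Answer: Rational(-163, 418) ≈ -0.38995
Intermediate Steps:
Function('g')(w, U) = Add(-7, U)
Mul(Add(765, Function('g')(-13, d)), Pow(Add(-723, -1367), -1)) = Mul(Add(765, Add(-7, 57)), Pow(Add(-723, -1367), -1)) = Mul(Add(765, 50), Pow(-2090, -1)) = Mul(815, Rational(-1, 2090)) = Rational(-163, 418)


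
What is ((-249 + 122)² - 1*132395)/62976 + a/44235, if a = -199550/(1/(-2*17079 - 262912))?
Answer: 124441073160983/92858112 ≈ 1.3401e+6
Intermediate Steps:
a = 59280318500 (a = -199550/(1/(-34158 - 262912)) = -199550/(1/(-297070)) = -199550/(-1/297070) = -199550*(-297070) = 59280318500)
((-249 + 122)² - 1*132395)/62976 + a/44235 = ((-249 + 122)² - 1*132395)/62976 + 59280318500/44235 = ((-127)² - 132395)*(1/62976) + 59280318500*(1/44235) = (16129 - 132395)*(1/62976) + 11856063700/8847 = -116266*1/62976 + 11856063700/8847 = -58133/31488 + 11856063700/8847 = 124441073160983/92858112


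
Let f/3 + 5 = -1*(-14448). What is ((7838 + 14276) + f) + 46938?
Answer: 112381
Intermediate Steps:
f = 43329 (f = -15 + 3*(-1*(-14448)) = -15 + 3*14448 = -15 + 43344 = 43329)
((7838 + 14276) + f) + 46938 = ((7838 + 14276) + 43329) + 46938 = (22114 + 43329) + 46938 = 65443 + 46938 = 112381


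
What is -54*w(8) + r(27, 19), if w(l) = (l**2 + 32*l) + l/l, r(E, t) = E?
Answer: -17307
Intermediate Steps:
w(l) = 1 + l**2 + 32*l (w(l) = (l**2 + 32*l) + 1 = 1 + l**2 + 32*l)
-54*w(8) + r(27, 19) = -54*(1 + 8**2 + 32*8) + 27 = -54*(1 + 64 + 256) + 27 = -54*321 + 27 = -17334 + 27 = -17307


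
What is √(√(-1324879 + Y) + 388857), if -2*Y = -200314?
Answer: √(388857 + I*√1224722) ≈ 623.58 + 0.887*I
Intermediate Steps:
Y = 100157 (Y = -½*(-200314) = 100157)
√(√(-1324879 + Y) + 388857) = √(√(-1324879 + 100157) + 388857) = √(√(-1224722) + 388857) = √(I*√1224722 + 388857) = √(388857 + I*√1224722)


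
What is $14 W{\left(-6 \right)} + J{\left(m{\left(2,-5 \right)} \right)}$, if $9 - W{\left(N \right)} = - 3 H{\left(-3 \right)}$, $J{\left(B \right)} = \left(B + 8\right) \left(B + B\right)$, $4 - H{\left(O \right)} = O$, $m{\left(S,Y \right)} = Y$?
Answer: $390$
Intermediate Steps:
$H{\left(O \right)} = 4 - O$
$J{\left(B \right)} = 2 B \left(8 + B\right)$ ($J{\left(B \right)} = \left(8 + B\right) 2 B = 2 B \left(8 + B\right)$)
$W{\left(N \right)} = 30$ ($W{\left(N \right)} = 9 - - 3 \left(4 - -3\right) = 9 - - 3 \left(4 + 3\right) = 9 - \left(-3\right) 7 = 9 - -21 = 9 + 21 = 30$)
$14 W{\left(-6 \right)} + J{\left(m{\left(2,-5 \right)} \right)} = 14 \cdot 30 + 2 \left(-5\right) \left(8 - 5\right) = 420 + 2 \left(-5\right) 3 = 420 - 30 = 390$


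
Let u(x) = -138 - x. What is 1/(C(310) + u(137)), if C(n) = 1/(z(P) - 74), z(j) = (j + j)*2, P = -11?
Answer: -118/32451 ≈ -0.0036363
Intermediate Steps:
z(j) = 4*j (z(j) = (2*j)*2 = 4*j)
C(n) = -1/118 (C(n) = 1/(4*(-11) - 74) = 1/(-44 - 74) = 1/(-118) = -1/118)
1/(C(310) + u(137)) = 1/(-1/118 + (-138 - 1*137)) = 1/(-1/118 + (-138 - 137)) = 1/(-1/118 - 275) = 1/(-32451/118) = -118/32451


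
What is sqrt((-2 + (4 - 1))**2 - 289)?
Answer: 12*I*sqrt(2) ≈ 16.971*I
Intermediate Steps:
sqrt((-2 + (4 - 1))**2 - 289) = sqrt((-2 + 3)**2 - 289) = sqrt(1**2 - 289) = sqrt(1 - 289) = sqrt(-288) = 12*I*sqrt(2)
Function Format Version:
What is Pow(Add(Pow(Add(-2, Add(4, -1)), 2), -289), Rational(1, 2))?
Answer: Mul(12, I, Pow(2, Rational(1, 2))) ≈ Mul(16.971, I)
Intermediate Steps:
Pow(Add(Pow(Add(-2, Add(4, -1)), 2), -289), Rational(1, 2)) = Pow(Add(Pow(Add(-2, 3), 2), -289), Rational(1, 2)) = Pow(Add(Pow(1, 2), -289), Rational(1, 2)) = Pow(Add(1, -289), Rational(1, 2)) = Pow(-288, Rational(1, 2)) = Mul(12, I, Pow(2, Rational(1, 2)))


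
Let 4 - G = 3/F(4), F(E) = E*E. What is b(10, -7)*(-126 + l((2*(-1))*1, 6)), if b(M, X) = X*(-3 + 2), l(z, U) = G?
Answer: -13685/16 ≈ -855.31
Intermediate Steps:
F(E) = E²
G = 61/16 (G = 4 - 3/(4²) = 4 - 3/16 = 61/16 ≈ 3.8125)
l(z, U) = 61/16
b(M, X) = -X (b(M, X) = X*(-1) = -X)
b(10, -7)*(-126 + l((2*(-1))*1, 6)) = (-1*(-7))*(-126 + 61/16) = 7*(-1955/16) = -13685/16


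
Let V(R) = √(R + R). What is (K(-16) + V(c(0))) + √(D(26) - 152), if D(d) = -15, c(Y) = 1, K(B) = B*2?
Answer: -32 + √2 + I*√167 ≈ -30.586 + 12.923*I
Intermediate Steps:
K(B) = 2*B
V(R) = √2*√R (V(R) = √(2*R) = √2*√R)
(K(-16) + V(c(0))) + √(D(26) - 152) = (2*(-16) + √2*√1) + √(-15 - 152) = (-32 + √2*1) + √(-167) = (-32 + √2) + I*√167 = -32 + √2 + I*√167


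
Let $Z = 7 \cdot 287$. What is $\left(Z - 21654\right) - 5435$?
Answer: $-25080$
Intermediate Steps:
$Z = 2009$
$\left(Z - 21654\right) - 5435 = \left(2009 - 21654\right) - 5435 = -19645 - 5435 = -25080$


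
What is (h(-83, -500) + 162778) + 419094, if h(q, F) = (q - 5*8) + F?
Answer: 581249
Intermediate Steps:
h(q, F) = -40 + F + q (h(q, F) = (q - 40) + F = (-40 + q) + F = -40 + F + q)
(h(-83, -500) + 162778) + 419094 = ((-40 - 500 - 83) + 162778) + 419094 = (-623 + 162778) + 419094 = 162155 + 419094 = 581249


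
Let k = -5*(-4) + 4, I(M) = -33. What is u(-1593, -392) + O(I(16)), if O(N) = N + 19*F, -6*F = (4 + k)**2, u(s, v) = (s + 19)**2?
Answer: 7424881/3 ≈ 2.4750e+6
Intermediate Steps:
u(s, v) = (19 + s)**2
k = 24 (k = 20 + 4 = 24)
F = -392/3 (F = -(4 + 24)**2/6 = -1/6*28**2 = -1/6*784 = -392/3 ≈ -130.67)
O(N) = -7448/3 + N (O(N) = N + 19*(-392/3) = N - 7448/3 = -7448/3 + N)
u(-1593, -392) + O(I(16)) = (19 - 1593)**2 + (-7448/3 - 33) = (-1574)**2 - 7547/3 = 2477476 - 7547/3 = 7424881/3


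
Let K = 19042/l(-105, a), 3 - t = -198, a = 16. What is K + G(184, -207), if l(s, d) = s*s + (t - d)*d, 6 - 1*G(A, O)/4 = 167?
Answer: -8987298/13985 ≈ -642.64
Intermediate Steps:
G(A, O) = -644 (G(A, O) = 24 - 4*167 = 24 - 668 = -644)
t = 201 (t = 3 - 1*(-198) = 3 + 198 = 201)
l(s, d) = s**2 + d*(201 - d) (l(s, d) = s*s + (201 - d)*d = s**2 + d*(201 - d))
K = 19042/13985 (K = 19042/((-105)**2 - 1*16**2 + 201*16) = 19042/(11025 - 1*256 + 3216) = 19042/(11025 - 256 + 3216) = 19042/13985 ≈ 1.3616)
K + G(184, -207) = 19042/13985 - 644 = -8987298/13985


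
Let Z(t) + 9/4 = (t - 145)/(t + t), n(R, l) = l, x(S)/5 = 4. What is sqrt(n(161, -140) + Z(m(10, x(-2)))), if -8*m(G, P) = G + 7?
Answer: I*sqrt(124423)/34 ≈ 10.375*I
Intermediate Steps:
x(S) = 20 (x(S) = 5*4 = 20)
m(G, P) = -7/8 - G/8 (m(G, P) = -(G + 7)/8 = -(7 + G)/8 = -7/8 - G/8)
Z(t) = -9/4 + (-145 + t)/(2*t) (Z(t) = -9/4 + (t - 145)/(t + t) = -9/4 + (-145 + t)/((2*t)) = -9/4 + (-145 + t)*(1/(2*t)) = -9/4 + (-145 + t)/(2*t))
sqrt(n(161, -140) + Z(m(10, x(-2)))) = sqrt(-140 + (-290 - 7*(-7/8 - 1/8*10))/(4*(-7/8 - 1/8*10))) = sqrt(-140 + (-290 - 7*(-7/8 - 5/4))/(4*(-7/8 - 5/4))) = sqrt(-140 + (-290 - 7*(-17/8))/(4*(-17/8))) = sqrt(-140 + (1/4)*(-8/17)*(-290 + 119/8)) = sqrt(-140 + (1/4)*(-8/17)*(-2201/8)) = sqrt(-140 + 2201/68) = sqrt(-7319/68) = I*sqrt(124423)/34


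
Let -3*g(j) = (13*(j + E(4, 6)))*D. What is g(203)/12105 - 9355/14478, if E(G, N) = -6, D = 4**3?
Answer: -904242979/175256190 ≈ -5.1595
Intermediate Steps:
D = 64
g(j) = 1664 - 832*j/3 (g(j) = -13*(j - 6)*64/3 = -13*(-6 + j)*64/3 = -(-78 + 13*j)*64/3 = -(-4992 + 832*j)/3 = 1664 - 832*j/3)
g(203)/12105 - 9355/14478 = (1664 - 832/3*203)/12105 - 9355/14478 = (1664 - 168896/3)*(1/12105) - 9355*1/14478 = -163904/3*1/12105 - 9355/14478 = -163904/36315 - 9355/14478 = -904242979/175256190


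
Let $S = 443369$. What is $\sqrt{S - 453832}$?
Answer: $i \sqrt{10463} \approx 102.29 i$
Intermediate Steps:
$\sqrt{S - 453832} = \sqrt{443369 - 453832} = \sqrt{-10463} = i \sqrt{10463}$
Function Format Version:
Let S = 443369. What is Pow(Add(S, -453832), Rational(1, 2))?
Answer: Mul(I, Pow(10463, Rational(1, 2))) ≈ Mul(102.29, I)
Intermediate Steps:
Pow(Add(S, -453832), Rational(1, 2)) = Pow(Add(443369, -453832), Rational(1, 2)) = Pow(-10463, Rational(1, 2)) = Mul(I, Pow(10463, Rational(1, 2)))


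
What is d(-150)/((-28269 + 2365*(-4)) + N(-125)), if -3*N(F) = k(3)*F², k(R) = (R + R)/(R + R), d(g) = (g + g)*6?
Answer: 1350/32203 ≈ 0.041922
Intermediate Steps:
d(g) = 12*g (d(g) = (2*g)*6 = 12*g)
k(R) = 1 (k(R) = (2*R)/((2*R)) = (2*R)*(1/(2*R)) = 1)
N(F) = -F²/3
d(-150)/((-28269 + 2365*(-4)) + N(-125)) = (12*(-150))/((-28269 + 2365*(-4)) - ⅓*(-125)²) = -1800/((-28269 - 9460) - ⅓*15625) = -1800/(-37729 - 15625/3) = -1800/(-128812/3) = -1800*(-3/128812) = 1350/32203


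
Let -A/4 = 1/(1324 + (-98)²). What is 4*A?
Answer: -1/683 ≈ -0.0014641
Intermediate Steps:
A = -1/2732 (A = -4/(1324 + (-98)²) = -4/(1324 + 9604) = -4/10928 = -4*1/10928 = -1/2732 ≈ -0.00036603)
4*A = 4*(-1/2732) = -1/683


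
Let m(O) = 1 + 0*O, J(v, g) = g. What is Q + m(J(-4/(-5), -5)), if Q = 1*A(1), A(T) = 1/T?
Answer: 2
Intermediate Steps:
Q = 1 (Q = 1/1 = 1*1 = 1)
m(O) = 1 (m(O) = 1 + 0 = 1)
Q + m(J(-4/(-5), -5)) = 1 + 1 = 2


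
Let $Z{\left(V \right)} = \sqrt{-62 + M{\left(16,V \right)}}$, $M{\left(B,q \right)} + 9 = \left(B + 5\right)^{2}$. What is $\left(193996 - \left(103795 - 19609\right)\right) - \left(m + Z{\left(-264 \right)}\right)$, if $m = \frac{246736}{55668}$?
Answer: $\frac{1528164086}{13917} - \sqrt{370} \approx 1.0979 \cdot 10^{5}$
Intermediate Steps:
$m = \frac{61684}{13917}$ ($m = 246736 \cdot \frac{1}{55668} = \frac{61684}{13917} \approx 4.4323$)
$M{\left(B,q \right)} = -9 + \left(5 + B\right)^{2}$ ($M{\left(B,q \right)} = -9 + \left(B + 5\right)^{2} = -9 + \left(5 + B\right)^{2}$)
$Z{\left(V \right)} = \sqrt{370}$ ($Z{\left(V \right)} = \sqrt{-62 - \left(9 - \left(5 + 16\right)^{2}\right)} = \sqrt{-62 - \left(9 - 21^{2}\right)} = \sqrt{-62 + \left(-9 + 441\right)} = \sqrt{-62 + 432} = \sqrt{370}$)
$\left(193996 - \left(103795 - 19609\right)\right) - \left(m + Z{\left(-264 \right)}\right) = \left(193996 - \left(103795 - 19609\right)\right) - \left(\frac{61684}{13917} + \sqrt{370}\right) = \left(193996 - 84186\right) - \left(\frac{61684}{13917} + \sqrt{370}\right) = 109810 - \left(\frac{61684}{13917} + \sqrt{370}\right) = \frac{1528164086}{13917} - \sqrt{370}$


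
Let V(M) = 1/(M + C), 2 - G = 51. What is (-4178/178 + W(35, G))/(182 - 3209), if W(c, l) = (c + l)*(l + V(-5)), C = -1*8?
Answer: -767791/3502239 ≈ -0.21923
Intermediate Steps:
G = -49 (G = 2 - 1*51 = 2 - 51 = -49)
C = -8
V(M) = 1/(-8 + M) (V(M) = 1/(M - 8) = 1/(-8 + M))
W(c, l) = (-1/13 + l)*(c + l) (W(c, l) = (c + l)*(l + 1/(-8 - 5)) = (c + l)*(l + 1/(-13)) = (c + l)*(l - 1/13) = (c + l)*(-1/13 + l) = (-1/13 + l)*(c + l))
(-4178/178 + W(35, G))/(182 - 3209) = (-4178/178 + ((-49)**2 - 1/13*35 - 1/13*(-49) + 35*(-49)))/(182 - 3209) = (-4178*1/178 + (2401 - 35/13 + 49/13 - 1715))/(-3027) = (-2089/89 + 8932/13)*(-1/3027) = (767791/1157)*(-1/3027) = -767791/3502239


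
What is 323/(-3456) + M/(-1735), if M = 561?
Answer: -2499221/5996160 ≈ -0.41680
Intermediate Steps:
323/(-3456) + M/(-1735) = 323/(-3456) + 561/(-1735) = 323*(-1/3456) + 561*(-1/1735) = -323/3456 - 561/1735 = -2499221/5996160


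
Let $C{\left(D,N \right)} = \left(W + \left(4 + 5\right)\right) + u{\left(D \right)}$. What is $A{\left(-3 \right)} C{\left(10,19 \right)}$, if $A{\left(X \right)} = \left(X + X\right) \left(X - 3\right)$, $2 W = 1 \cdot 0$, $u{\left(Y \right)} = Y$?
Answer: $684$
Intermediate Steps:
$W = 0$ ($W = \frac{1 \cdot 0}{2} = \frac{1}{2} \cdot 0 = 0$)
$A{\left(X \right)} = 2 X \left(-3 + X\right)$
$C{\left(D,N \right)} = 9 + D$ ($C{\left(D,N \right)} = \left(0 + \left(4 + 5\right)\right) + D = \left(0 + 9\right) + D = 9 + D$)
$A{\left(-3 \right)} C{\left(10,19 \right)} = 2 \left(-3\right) \left(-3 - 3\right) \left(9 + 10\right) = 2 \left(-3\right) \left(-6\right) 19 = 36 \cdot 19 = 684$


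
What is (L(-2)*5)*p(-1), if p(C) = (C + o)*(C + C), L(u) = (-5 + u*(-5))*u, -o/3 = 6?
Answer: -1900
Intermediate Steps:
o = -18 (o = -3*6 = -18)
L(u) = u*(-5 - 5*u) (L(u) = (-5 - 5*u)*u = u*(-5 - 5*u))
p(C) = 2*C*(-18 + C) (p(C) = (C - 18)*(C + C) = (-18 + C)*(2*C) = 2*C*(-18 + C))
(L(-2)*5)*p(-1) = (-5*(-2)*(1 - 2)*5)*(2*(-1)*(-18 - 1)) = (-5*(-2)*(-1)*5)*(2*(-1)*(-19)) = -10*5*38 = -50*38 = -1900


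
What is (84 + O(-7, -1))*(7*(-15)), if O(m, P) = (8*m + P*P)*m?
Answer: -49245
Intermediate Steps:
O(m, P) = m*(P² + 8*m) (O(m, P) = (8*m + P²)*m = (P² + 8*m)*m = m*(P² + 8*m))
(84 + O(-7, -1))*(7*(-15)) = (84 - 7*((-1)² + 8*(-7)))*(7*(-15)) = (84 - 7*(1 - 56))*(-105) = (84 - 7*(-55))*(-105) = (84 + 385)*(-105) = 469*(-105) = -49245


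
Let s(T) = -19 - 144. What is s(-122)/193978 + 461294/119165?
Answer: 89461463637/23115388370 ≈ 3.8702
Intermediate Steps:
s(T) = -163
s(-122)/193978 + 461294/119165 = -163/193978 + 461294/119165 = 89461463637/23115388370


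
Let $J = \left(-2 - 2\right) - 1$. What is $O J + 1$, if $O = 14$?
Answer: $-69$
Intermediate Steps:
$J = -5$ ($J = -4 - 1 = -5$)
$O J + 1 = 14 \left(-5\right) + 1 = -70 + 1 = -69$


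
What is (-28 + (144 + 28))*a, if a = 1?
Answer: 144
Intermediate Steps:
(-28 + (144 + 28))*a = (-28 + (144 + 28))*1 = (-28 + 172)*1 = 144*1 = 144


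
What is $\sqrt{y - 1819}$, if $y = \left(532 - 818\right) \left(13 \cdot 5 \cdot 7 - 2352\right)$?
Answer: $\sqrt{540723} \approx 735.34$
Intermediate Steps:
$y = 542542$ ($y = \left(532 - 818\right) \left(65 \cdot 7 - 2352\right) = \left(532 - 818\right) \left(455 - 2352\right) = \left(-286\right) \left(-1897\right) = 542542$)
$\sqrt{y - 1819} = \sqrt{542542 - 1819} = \sqrt{540723}$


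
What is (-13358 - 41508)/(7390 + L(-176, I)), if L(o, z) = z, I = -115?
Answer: -54866/7275 ≈ -7.5417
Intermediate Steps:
(-13358 - 41508)/(7390 + L(-176, I)) = (-13358 - 41508)/(7390 - 115) = -54866/7275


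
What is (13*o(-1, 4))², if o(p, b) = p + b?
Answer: 1521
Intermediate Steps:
o(p, b) = b + p
(13*o(-1, 4))² = (13*(4 - 1))² = (13*3)² = 39² = 1521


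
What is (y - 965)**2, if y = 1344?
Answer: 143641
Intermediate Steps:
(y - 965)**2 = (1344 - 965)**2 = 379**2 = 143641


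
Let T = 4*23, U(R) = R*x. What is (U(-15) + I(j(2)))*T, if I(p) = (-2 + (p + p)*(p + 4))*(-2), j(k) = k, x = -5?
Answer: 2852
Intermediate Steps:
U(R) = -5*R (U(R) = R*(-5) = -5*R)
T = 92
I(p) = 4 - 4*p*(4 + p) (I(p) = (-2 + (2*p)*(4 + p))*(-2) = (-2 + 2*p*(4 + p))*(-2) = 4 - 4*p*(4 + p))
(U(-15) + I(j(2)))*T = (-5*(-15) + (4 - 16*2 - 4*2²))*92 = (75 + (4 - 32 - 4*4))*92 = (75 + (4 - 32 - 16))*92 = (75 - 44)*92 = 31*92 = 2852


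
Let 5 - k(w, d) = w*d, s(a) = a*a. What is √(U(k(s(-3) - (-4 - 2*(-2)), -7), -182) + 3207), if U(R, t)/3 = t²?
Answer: √102579 ≈ 320.28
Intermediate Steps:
s(a) = a²
k(w, d) = 5 - d*w (k(w, d) = 5 - w*d = 5 - d*w)
U(R, t) = 3*t²
√(U(k(s(-3) - (-4 - 2*(-2)), -7), -182) + 3207) = √(3*(-182)² + 3207) = √(3*33124 + 3207) = √(99372 + 3207) = √102579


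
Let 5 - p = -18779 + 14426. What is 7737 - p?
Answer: 3379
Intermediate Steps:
p = 4358 (p = 5 - (-18779 + 14426) = 5 - 1*(-4353) = 5 + 4353 = 4358)
7737 - p = 7737 - 1*4358 = 7737 - 4358 = 3379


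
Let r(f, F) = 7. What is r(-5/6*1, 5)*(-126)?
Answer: -882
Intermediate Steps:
r(-5/6*1, 5)*(-126) = 7*(-126) = -882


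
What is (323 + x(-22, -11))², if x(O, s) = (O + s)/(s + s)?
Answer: 421201/4 ≈ 1.0530e+5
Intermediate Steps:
x(O, s) = (O + s)/(2*s) (x(O, s) = (O + s)/((2*s)) = (O + s)*(1/(2*s)) = (O + s)/(2*s))
(323 + x(-22, -11))² = (323 + (½)*(-22 - 11)/(-11))² = (323 + (½)*(-1/11)*(-33))² = (323 + 3/2)² = (649/2)² = 421201/4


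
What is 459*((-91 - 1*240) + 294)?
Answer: -16983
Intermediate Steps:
459*((-91 - 1*240) + 294) = 459*((-91 - 240) + 294) = 459*(-331 + 294) = 459*(-37) = -16983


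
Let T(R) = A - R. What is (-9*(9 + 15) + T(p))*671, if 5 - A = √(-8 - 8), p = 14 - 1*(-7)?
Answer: -155672 - 2684*I ≈ -1.5567e+5 - 2684.0*I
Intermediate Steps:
p = 21 (p = 14 + 7 = 21)
A = 5 - 4*I (A = 5 - √(-8 - 8) = 5 - √(-16) = 5 - 4*I ≈ 5.0 - 4.0*I)
T(R) = 5 - R - 4*I (T(R) = (5 - 4*I) - R = 5 - R - 4*I)
(-9*(9 + 15) + T(p))*671 = (-9*(9 + 15) + (5 - 1*21 - 4*I))*671 = (-9*24 + (5 - 21 - 4*I))*671 = (-216 + (-16 - 4*I))*671 = (-232 - 4*I)*671 = -155672 - 2684*I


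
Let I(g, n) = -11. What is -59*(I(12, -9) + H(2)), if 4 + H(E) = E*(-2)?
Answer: 1121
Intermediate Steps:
H(E) = -4 - 2*E (H(E) = -4 + E*(-2) = -4 - 2*E)
-59*(I(12, -9) + H(2)) = -59*(-11 + (-4 - 2*2)) = -59*(-11 + (-4 - 4)) = -59*(-11 - 8) = -59*(-19) = 1121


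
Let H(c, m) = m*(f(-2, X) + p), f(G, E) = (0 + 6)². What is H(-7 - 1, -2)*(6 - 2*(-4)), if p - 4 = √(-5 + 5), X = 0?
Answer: -1120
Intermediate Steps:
f(G, E) = 36 (f(G, E) = 6² = 36)
p = 4 (p = 4 + √(-5 + 5) = 4 + √0 = 4 + 0 = 4)
H(c, m) = 40*m (H(c, m) = m*(36 + 4) = m*40 = 40*m)
H(-7 - 1, -2)*(6 - 2*(-4)) = (40*(-2))*(6 - 2*(-4)) = -80*(6 + 8) = -80*14 = -1120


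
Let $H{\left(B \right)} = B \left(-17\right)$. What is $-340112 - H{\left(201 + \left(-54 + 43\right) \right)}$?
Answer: $-336882$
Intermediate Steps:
$H{\left(B \right)} = - 17 B$
$-340112 - H{\left(201 + \left(-54 + 43\right) \right)} = -340112 - - 17 \left(201 + \left(-54 + 43\right)\right) = -340112 - - 17 \left(201 - 11\right) = -340112 - \left(-17\right) 190 = -340112 - -3230 = -340112 + 3230 = -336882$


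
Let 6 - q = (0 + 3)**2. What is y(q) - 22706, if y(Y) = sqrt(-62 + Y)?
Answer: -22706 + I*sqrt(65) ≈ -22706.0 + 8.0623*I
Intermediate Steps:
q = -3 (q = 6 - (0 + 3)**2 = 6 - 1*3**2 = 6 - 1*9 = 6 - 9 = -3)
y(q) - 22706 = sqrt(-62 - 3) - 22706 = sqrt(-65) - 22706 = I*sqrt(65) - 22706 = -22706 + I*sqrt(65)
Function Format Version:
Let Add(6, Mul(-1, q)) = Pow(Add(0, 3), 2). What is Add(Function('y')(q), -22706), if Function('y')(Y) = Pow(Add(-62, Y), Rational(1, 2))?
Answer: Add(-22706, Mul(I, Pow(65, Rational(1, 2)))) ≈ Add(-22706., Mul(8.0623, I))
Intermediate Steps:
q = -3 (q = Add(6, Mul(-1, Pow(Add(0, 3), 2))) = Add(6, Mul(-1, Pow(3, 2))) = Add(6, Mul(-1, 9)) = Add(6, -9) = -3)
Add(Function('y')(q), -22706) = Add(Pow(Add(-62, -3), Rational(1, 2)), -22706) = Add(Pow(-65, Rational(1, 2)), -22706) = Add(Mul(I, Pow(65, Rational(1, 2))), -22706) = Add(-22706, Mul(I, Pow(65, Rational(1, 2))))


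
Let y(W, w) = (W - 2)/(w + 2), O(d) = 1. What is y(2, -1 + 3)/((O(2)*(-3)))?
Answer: 0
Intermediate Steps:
y(W, w) = (-2 + W)/(2 + w)
y(2, -1 + 3)/((O(2)*(-3))) = ((-2 + 2)/(2 + (-1 + 3)))/((1*(-3))) = (0/(2 + 2))/(-3) = (0/4)*(-1/3) = ((1/4)*0)*(-1/3) = 0*(-1/3) = 0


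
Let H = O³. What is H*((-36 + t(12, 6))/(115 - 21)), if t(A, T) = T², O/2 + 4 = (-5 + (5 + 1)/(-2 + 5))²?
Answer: 0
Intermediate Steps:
O = 10 (O = -8 + 2*(-5 + (5 + 1)/(-2 + 5))² = -8 + 2*(-5 + 6/3)² = -8 + 2*(-5 + 6*(⅓))² = -8 + 2*(-5 + 2)² = -8 + 2*(-3)² = -8 + 2*9 = -8 + 18 = 10)
H = 1000 (H = 10³ = 1000)
H*((-36 + t(12, 6))/(115 - 21)) = 1000*((-36 + 6²)/(115 - 21)) = 1000*((-36 + 36)/94) = 1000*(0*(1/94)) = 1000*0 = 0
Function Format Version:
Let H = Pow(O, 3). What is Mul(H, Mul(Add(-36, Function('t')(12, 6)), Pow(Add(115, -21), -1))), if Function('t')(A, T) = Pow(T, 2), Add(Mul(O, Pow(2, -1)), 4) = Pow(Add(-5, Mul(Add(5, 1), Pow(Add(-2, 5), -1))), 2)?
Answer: 0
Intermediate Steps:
O = 10 (O = Add(-8, Mul(2, Pow(Add(-5, Mul(Add(5, 1), Pow(Add(-2, 5), -1))), 2))) = Add(-8, Mul(2, Pow(Add(-5, Mul(6, Pow(3, -1))), 2))) = Add(-8, Mul(2, Pow(Add(-5, Mul(6, Rational(1, 3))), 2))) = Add(-8, Mul(2, Pow(Add(-5, 2), 2))) = Add(-8, Mul(2, Pow(-3, 2))) = Add(-8, Mul(2, 9)) = Add(-8, 18) = 10)
H = 1000 (H = Pow(10, 3) = 1000)
Mul(H, Mul(Add(-36, Function('t')(12, 6)), Pow(Add(115, -21), -1))) = Mul(1000, Mul(Add(-36, Pow(6, 2)), Pow(Add(115, -21), -1))) = Mul(1000, Mul(Add(-36, 36), Pow(94, -1))) = Mul(1000, Mul(0, Rational(1, 94))) = Mul(1000, 0) = 0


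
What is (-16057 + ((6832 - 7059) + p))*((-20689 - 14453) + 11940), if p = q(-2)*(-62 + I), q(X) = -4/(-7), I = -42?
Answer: 2654401608/7 ≈ 3.7920e+8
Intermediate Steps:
q(X) = 4/7 (q(X) = -4*(-1/7) = 4/7)
p = -416/7 (p = 4*(-62 - 42)/7 = (4/7)*(-104) = -416/7 ≈ -59.429)
(-16057 + ((6832 - 7059) + p))*((-20689 - 14453) + 11940) = (-16057 + ((6832 - 7059) - 416/7))*((-20689 - 14453) + 11940) = (-16057 + (-227 - 416/7))*(-35142 + 11940) = (-16057 - 2005/7)*(-23202) = -114404/7*(-23202) = 2654401608/7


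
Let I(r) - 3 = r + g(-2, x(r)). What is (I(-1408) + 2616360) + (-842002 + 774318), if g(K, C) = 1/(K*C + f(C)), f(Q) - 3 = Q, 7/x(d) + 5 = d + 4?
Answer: 10785146823/4234 ≈ 2.5473e+6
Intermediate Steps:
x(d) = 7/(-1 + d) (x(d) = 7/(-5 + (d + 4)) = 7/(-5 + (4 + d)) = 7/(-1 + d))
f(Q) = 3 + Q
g(K, C) = 1/(3 + C + C*K) (g(K, C) = 1/(K*C + (3 + C)) = 1/(C*K + (3 + C)) = 1/(3 + C + C*K))
I(r) = 3 + r + 1/(3 - 7/(-1 + r)) (I(r) = 3 + (r + 1/(3 + 7/(-1 + r) + (7/(-1 + r))*(-2))) = 3 + (r + 1/(3 + 7/(-1 + r) - 14/(-1 + r))) = 3 + (r + 1/(3 - 7/(-1 + r))) = 3 + r + 1/(3 - 7/(-1 + r)))
(I(-1408) + 2616360) + (-842002 + 774318) = ((-31 + 3*(-1408)²)/(-10 + 3*(-1408)) + 2616360) + (-842002 + 774318) = ((-31 + 3*1982464)/(-10 - 4224) + 2616360) - 67684 = ((-31 + 5947392)/(-4234) + 2616360) - 67684 = (-1/4234*5947361 + 2616360) - 67684 = (-5947361/4234 + 2616360) - 67684 = 11071720879/4234 - 67684 = 10785146823/4234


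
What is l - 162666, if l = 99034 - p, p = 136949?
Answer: -200581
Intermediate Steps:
l = -37915 (l = 99034 - 1*136949 = 99034 - 136949 = -37915)
l - 162666 = -37915 - 162666 = -200581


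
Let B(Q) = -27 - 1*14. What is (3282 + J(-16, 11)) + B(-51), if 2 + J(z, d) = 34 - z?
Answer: 3289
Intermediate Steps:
B(Q) = -41 (B(Q) = -27 - 14 = -41)
J(z, d) = 32 - z (J(z, d) = -2 + (34 - z) = 32 - z)
(3282 + J(-16, 11)) + B(-51) = (3282 + (32 - 1*(-16))) - 41 = (3282 + (32 + 16)) - 41 = (3282 + 48) - 41 = 3330 - 41 = 3289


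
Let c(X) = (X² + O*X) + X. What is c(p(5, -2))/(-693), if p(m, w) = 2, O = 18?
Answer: -2/33 ≈ -0.060606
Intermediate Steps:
c(X) = X² + 19*X (c(X) = (X² + 18*X) + X = X² + 19*X)
c(p(5, -2))/(-693) = (2*(19 + 2))/(-693) = (2*21)*(-1/693) = 42*(-1/693) = -2/33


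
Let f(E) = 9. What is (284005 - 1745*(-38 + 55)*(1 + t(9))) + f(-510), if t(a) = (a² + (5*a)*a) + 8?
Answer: -14400161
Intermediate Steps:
t(a) = 8 + 6*a² (t(a) = (a² + 5*a²) + 8 = 6*a² + 8 = 8 + 6*a²)
(284005 - 1745*(-38 + 55)*(1 + t(9))) + f(-510) = (284005 - 1745*(-38 + 55)*(1 + (8 + 6*9²))) + 9 = (284005 - 29665*(1 + (8 + 6*81))) + 9 = (284005 - 29665*(1 + (8 + 486))) + 9 = (284005 - 29665*(1 + 494)) + 9 = (284005 - 29665*495) + 9 = (284005 - 1745*8415) + 9 = (284005 - 14684175) + 9 = -14400170 + 9 = -14400161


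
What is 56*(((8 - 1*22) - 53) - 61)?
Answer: -7168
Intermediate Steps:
56*(((8 - 1*22) - 53) - 61) = 56*(((8 - 22) - 53) - 61) = 56*((-14 - 53) - 61) = 56*(-67 - 61) = 56*(-128) = -7168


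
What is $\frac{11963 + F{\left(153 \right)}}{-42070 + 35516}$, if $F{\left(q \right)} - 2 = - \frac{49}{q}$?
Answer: $- \frac{31562}{17289} \approx -1.8256$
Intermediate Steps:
$F{\left(q \right)} = 2 - \frac{49}{q}$
$\frac{11963 + F{\left(153 \right)}}{-42070 + 35516} = \frac{11963 + \left(2 - \frac{49}{153}\right)}{-42070 + 35516} = \frac{11963 + \left(2 - \frac{49}{153}\right)}{-6554} = \left(11963 + \left(2 - \frac{49}{153}\right)\right) \left(- \frac{1}{6554}\right) = \left(11963 + \frac{257}{153}\right) \left(- \frac{1}{6554}\right) = \frac{1830596}{153} \left(- \frac{1}{6554}\right) = - \frac{31562}{17289}$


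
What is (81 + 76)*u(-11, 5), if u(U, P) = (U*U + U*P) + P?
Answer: 11147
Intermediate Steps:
u(U, P) = P + U² + P*U (u(U, P) = (U² + P*U) + P = P + U² + P*U)
(81 + 76)*u(-11, 5) = (81 + 76)*(5 + (-11)² + 5*(-11)) = 157*(5 + 121 - 55) = 157*71 = 11147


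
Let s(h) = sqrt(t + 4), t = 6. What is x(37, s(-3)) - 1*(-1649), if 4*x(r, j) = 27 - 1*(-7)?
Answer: 3315/2 ≈ 1657.5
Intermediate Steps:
s(h) = sqrt(10) (s(h) = sqrt(6 + 4) = sqrt(10))
x(r, j) = 17/2 (x(r, j) = (27 - 1*(-7))/4 = (27 + 7)/4 = (1/4)*34 = 17/2)
x(37, s(-3)) - 1*(-1649) = 17/2 - 1*(-1649) = 17/2 + 1649 = 3315/2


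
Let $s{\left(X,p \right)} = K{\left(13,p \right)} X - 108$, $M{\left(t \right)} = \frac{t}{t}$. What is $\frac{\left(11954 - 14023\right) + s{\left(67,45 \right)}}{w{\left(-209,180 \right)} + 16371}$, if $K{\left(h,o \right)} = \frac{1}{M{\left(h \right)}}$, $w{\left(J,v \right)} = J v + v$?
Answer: $\frac{2110}{21069} \approx 0.10015$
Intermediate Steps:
$w{\left(J,v \right)} = v + J v$
$M{\left(t \right)} = 1$
$K{\left(h,o \right)} = 1$ ($K{\left(h,o \right)} = 1^{-1} = 1$)
$s{\left(X,p \right)} = -108 + X$ ($s{\left(X,p \right)} = 1 X - 108 = X - 108 = -108 + X$)
$\frac{\left(11954 - 14023\right) + s{\left(67,45 \right)}}{w{\left(-209,180 \right)} + 16371} = \frac{\left(11954 - 14023\right) + \left(-108 + 67\right)}{180 \left(1 - 209\right) + 16371} = \frac{\left(11954 - 14023\right) - 41}{180 \left(-208\right) + 16371} = \frac{-2069 - 41}{-37440 + 16371} = - \frac{2110}{-21069} = \left(-2110\right) \left(- \frac{1}{21069}\right) = \frac{2110}{21069}$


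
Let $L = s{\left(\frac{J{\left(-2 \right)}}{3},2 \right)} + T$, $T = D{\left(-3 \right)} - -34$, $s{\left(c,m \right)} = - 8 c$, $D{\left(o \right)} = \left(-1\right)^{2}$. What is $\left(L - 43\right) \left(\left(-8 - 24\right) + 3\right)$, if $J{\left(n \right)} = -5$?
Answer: $- \frac{464}{3} \approx -154.67$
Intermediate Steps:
$D{\left(o \right)} = 1$
$T = 35$ ($T = 1 - -34 = 1 + 34 = 35$)
$L = \frac{145}{3}$ ($L = - 8 \left(- \frac{5}{3}\right) + 35 = - 8 \left(\left(-5\right) \frac{1}{3}\right) + 35 = \left(-8\right) \left(- \frac{5}{3}\right) + 35 = \frac{40}{3} + 35 = \frac{145}{3} \approx 48.333$)
$\left(L - 43\right) \left(\left(-8 - 24\right) + 3\right) = \left(\frac{145}{3} - 43\right) \left(\left(-8 - 24\right) + 3\right) = \frac{16 \left(-32 + 3\right)}{3} = \frac{16}{3} \left(-29\right) = - \frac{464}{3}$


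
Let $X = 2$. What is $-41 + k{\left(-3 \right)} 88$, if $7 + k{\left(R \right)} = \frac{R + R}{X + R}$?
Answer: $-129$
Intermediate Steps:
$k{\left(R \right)} = -7 + \frac{2 R}{2 + R}$ ($k{\left(R \right)} = -7 + \frac{R + R}{2 + R} = -7 + \frac{2 R}{2 + R}$)
$-41 + k{\left(-3 \right)} 88 = -41 + \frac{-14 - -15}{2 - 3} \cdot 88 = -41 + \frac{-14 + 15}{-1} \cdot 88 = -41 + \left(-1\right) 1 \cdot 88 = -41 - 88 = -129$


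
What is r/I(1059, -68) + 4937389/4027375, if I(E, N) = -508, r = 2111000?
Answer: -2124820107847/511476625 ≈ -4154.3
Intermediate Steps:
r/I(1059, -68) + 4937389/4027375 = 2111000/(-508) + 4937389/4027375 = 2111000*(-1/508) + 4937389*(1/4027375) = -527750/127 + 4937389/4027375 = -2124820107847/511476625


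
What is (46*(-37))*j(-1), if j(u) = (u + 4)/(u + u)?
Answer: 2553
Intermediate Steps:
j(u) = (4 + u)/(2*u) (j(u) = (4 + u)/((2*u)) = (4 + u)*(1/(2*u)) = (4 + u)/(2*u))
(46*(-37))*j(-1) = (46*(-37))*((½)*(4 - 1)/(-1)) = -851*(-1)*3 = -1702*(-3/2) = 2553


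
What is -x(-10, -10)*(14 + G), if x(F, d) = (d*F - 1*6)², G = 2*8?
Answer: -265080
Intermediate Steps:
G = 16
x(F, d) = (-6 + F*d)² (x(F, d) = (F*d - 6)² = (-6 + F*d)²)
-x(-10, -10)*(14 + G) = -(-6 - 10*(-10))²*(14 + 16) = -(-6 + 100)²*30 = -94²*30 = -8836*30 = -1*265080 = -265080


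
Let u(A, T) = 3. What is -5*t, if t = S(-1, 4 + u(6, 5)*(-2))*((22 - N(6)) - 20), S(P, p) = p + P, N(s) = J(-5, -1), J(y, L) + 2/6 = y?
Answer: 110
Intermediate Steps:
J(y, L) = -1/3 + y
N(s) = -16/3 (N(s) = -1/3 - 5 = -16/3)
S(P, p) = P + p
t = -22 (t = (-1 + (4 + 3*(-2)))*((22 - 1*(-16/3)) - 20) = (-1 + (4 - 6))*((22 + 16/3) - 20) = (-1 - 2)*(82/3 - 20) = -3*22/3 = -22)
-5*t = -5*(-22) = 110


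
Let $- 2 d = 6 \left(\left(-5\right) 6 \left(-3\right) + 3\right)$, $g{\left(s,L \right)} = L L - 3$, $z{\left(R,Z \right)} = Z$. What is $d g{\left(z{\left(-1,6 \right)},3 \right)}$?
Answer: $-1674$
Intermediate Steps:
$g{\left(s,L \right)} = -3 + L^{2}$ ($g{\left(s,L \right)} = L^{2} - 3 = -3 + L^{2}$)
$d = -279$ ($d = - \frac{6 \left(\left(-5\right) 6 \left(-3\right) + 3\right)}{2} = - \frac{6 \left(\left(-30\right) \left(-3\right) + 3\right)}{2} = - \frac{6 \left(90 + 3\right)}{2} = - \frac{6 \cdot 93}{2} = \left(- \frac{1}{2}\right) 558 = -279$)
$d g{\left(z{\left(-1,6 \right)},3 \right)} = - 279 \left(-3 + 3^{2}\right) = - 279 \left(-3 + 9\right) = \left(-279\right) 6 = -1674$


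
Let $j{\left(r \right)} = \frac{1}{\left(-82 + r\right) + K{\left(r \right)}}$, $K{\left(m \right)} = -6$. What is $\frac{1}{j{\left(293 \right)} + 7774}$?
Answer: $\frac{205}{1593671} \approx 0.00012863$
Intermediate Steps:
$j{\left(r \right)} = \frac{1}{-88 + r}$ ($j{\left(r \right)} = \frac{1}{\left(-82 + r\right) - 6} = \frac{1}{-88 + r}$)
$\frac{1}{j{\left(293 \right)} + 7774} = \frac{1}{\frac{1}{-88 + 293} + 7774} = \frac{1}{\frac{1}{205} + 7774} = \frac{1}{\frac{1593671}{205}} = \frac{205}{1593671}$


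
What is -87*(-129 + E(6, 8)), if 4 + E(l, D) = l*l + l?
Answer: 7917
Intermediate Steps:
E(l, D) = -4 + l + l² (E(l, D) = -4 + (l*l + l) = -4 + (l² + l) = -4 + (l + l²) = -4 + l + l²)
-87*(-129 + E(6, 8)) = -87*(-129 + (-4 + 6 + 6²)) = -87*(-129 + (-4 + 6 + 36)) = -87*(-129 + 38) = -87*(-91) = 7917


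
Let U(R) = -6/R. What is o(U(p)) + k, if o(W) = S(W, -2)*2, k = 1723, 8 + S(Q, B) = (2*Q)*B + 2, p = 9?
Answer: 5149/3 ≈ 1716.3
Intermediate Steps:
S(Q, B) = -6 + 2*B*Q (S(Q, B) = -8 + ((2*Q)*B + 2) = -8 + (2*B*Q + 2) = -8 + (2 + 2*B*Q) = -6 + 2*B*Q)
o(W) = -12 - 8*W (o(W) = (-6 + 2*(-2)*W)*2 = (-6 - 4*W)*2 = -12 - 8*W)
o(U(p)) + k = (-12 - (-48)/9) + 1723 = (-12 - 8*(-⅔)) + 1723 = (-12 + 16/3) + 1723 = -20/3 + 1723 = 5149/3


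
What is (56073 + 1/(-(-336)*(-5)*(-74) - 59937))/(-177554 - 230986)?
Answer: -180507398/1315151541 ≈ -0.13725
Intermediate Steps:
(56073 + 1/(-(-336)*(-5)*(-74) - 59937))/(-177554 - 230986) = (56073 + 1/(-14*120*(-74) - 59937))/(-408540) = (56073 + 1/(-1680*(-74) - 59937))*(-1/408540) = (56073 + 1/(124320 - 59937))*(-1/408540) = (56073 + 1/64383)*(-1/408540) = (3610147960/64383)*(-1/408540) = -180507398/1315151541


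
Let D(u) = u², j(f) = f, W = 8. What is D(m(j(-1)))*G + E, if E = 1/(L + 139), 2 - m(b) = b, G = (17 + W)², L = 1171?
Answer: 7368751/1310 ≈ 5625.0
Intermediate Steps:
G = 625 (G = (17 + 8)² = 25² = 625)
m(b) = 2 - b
E = 1/1310 (E = 1/(1171 + 139) = 1/1310 ≈ 0.00076336)
D(m(j(-1)))*G + E = (2 - 1*(-1))²*625 + 1/1310 = (2 + 1)²*625 + 1/1310 = 3²*625 + 1/1310 = 9*625 + 1/1310 = 5625 + 1/1310 = 7368751/1310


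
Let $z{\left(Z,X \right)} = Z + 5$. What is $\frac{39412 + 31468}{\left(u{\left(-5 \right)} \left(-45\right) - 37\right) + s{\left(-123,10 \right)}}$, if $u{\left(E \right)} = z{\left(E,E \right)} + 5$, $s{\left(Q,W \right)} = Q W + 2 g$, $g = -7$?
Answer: $- \frac{35440}{753} \approx -47.065$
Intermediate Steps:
$z{\left(Z,X \right)} = 5 + Z$
$s{\left(Q,W \right)} = -14 + Q W$ ($s{\left(Q,W \right)} = Q W + 2 \left(-7\right) = Q W - 14 = -14 + Q W$)
$u{\left(E \right)} = 10 + E$ ($u{\left(E \right)} = \left(5 + E\right) + 5 = 10 + E$)
$\frac{39412 + 31468}{\left(u{\left(-5 \right)} \left(-45\right) - 37\right) + s{\left(-123,10 \right)}} = \frac{39412 + 31468}{\left(\left(10 - 5\right) \left(-45\right) - 37\right) - 1244} = \frac{70880}{\left(5 \left(-45\right) - 37\right) - 1244} = \frac{70880}{\left(-225 - 37\right) - 1244} = \frac{70880}{-262 - 1244} = \frac{70880}{-1506} = 70880 \left(- \frac{1}{1506}\right) = - \frac{35440}{753}$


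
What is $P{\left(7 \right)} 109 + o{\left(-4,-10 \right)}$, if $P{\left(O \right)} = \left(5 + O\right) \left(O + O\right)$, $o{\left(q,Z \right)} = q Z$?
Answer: $18352$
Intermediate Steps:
$o{\left(q,Z \right)} = Z q$
$P{\left(O \right)} = 2 O \left(5 + O\right)$ ($P{\left(O \right)} = \left(5 + O\right) 2 O = 2 O \left(5 + O\right)$)
$P{\left(7 \right)} 109 + o{\left(-4,-10 \right)} = 2 \cdot 7 \left(5 + 7\right) 109 - -40 = 2 \cdot 7 \cdot 12 \cdot 109 + 40 = 168 \cdot 109 + 40 = 18312 + 40 = 18352$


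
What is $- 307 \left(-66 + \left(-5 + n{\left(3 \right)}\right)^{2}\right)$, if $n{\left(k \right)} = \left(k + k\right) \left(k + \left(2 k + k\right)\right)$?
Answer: $-1357861$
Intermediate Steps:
$n{\left(k \right)} = 8 k^{2}$ ($n{\left(k \right)} = 2 k \left(k + 3 k\right) = 2 k 4 k = 8 k^{2}$)
$- 307 \left(-66 + \left(-5 + n{\left(3 \right)}\right)^{2}\right) = - 307 \left(-66 + \left(-5 + 8 \cdot 3^{2}\right)^{2}\right) = - 307 \left(-66 + \left(-5 + 8 \cdot 9\right)^{2}\right) = - 307 \left(-66 + \left(-5 + 72\right)^{2}\right) = - 307 \left(-66 + 67^{2}\right) = - 307 \left(-66 + 4489\right) = \left(-307\right) 4423 = -1357861$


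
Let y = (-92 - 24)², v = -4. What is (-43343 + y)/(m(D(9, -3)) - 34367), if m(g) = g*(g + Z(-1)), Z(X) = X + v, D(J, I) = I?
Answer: 29887/34343 ≈ 0.87025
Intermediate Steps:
Z(X) = -4 + X (Z(X) = X - 4 = -4 + X)
y = 13456 (y = (-116)² = 13456)
m(g) = g*(-5 + g) (m(g) = g*(g + (-4 - 1)) = g*(g - 5) = g*(-5 + g))
(-43343 + y)/(m(D(9, -3)) - 34367) = (-43343 + 13456)/(-3*(-5 - 3) - 34367) = -29887/(-3*(-8) - 34367) = -29887/(24 - 34367) = -29887/(-34343) = -29887*(-1/34343) = 29887/34343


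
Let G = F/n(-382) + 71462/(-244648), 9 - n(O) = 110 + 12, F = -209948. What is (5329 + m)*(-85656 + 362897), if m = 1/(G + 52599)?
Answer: 1112101062493068632085/752733210137 ≈ 1.4774e+9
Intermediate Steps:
n(O) = -113 (n(O) = 9 - (110 + 12) = 9 - 1*122 = 9 - 122 = -113)
G = 25677641549/13822612 (G = -209948/(-113) + 71462/(-244648) = -209948*(-1/113) + 71462*(-1/244648) = 209948/113 - 35731/122324 = 25677641549/13822612 ≈ 1857.7)
m = 13822612/752733210137 (m = 1/(25677641549/13822612 + 52599) = 1/(752733210137/13822612) = 13822612/752733210137 ≈ 1.8363e-5)
(5329 + m)*(-85656 + 362897) = (5329 + 13822612/752733210137)*(-85656 + 362897) = (4011315290642685/752733210137)*277241 = 1112101062493068632085/752733210137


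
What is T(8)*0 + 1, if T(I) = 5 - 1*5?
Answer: 1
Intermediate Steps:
T(I) = 0 (T(I) = 5 - 5 = 0)
T(8)*0 + 1 = 0*0 + 1 = 0 + 1 = 1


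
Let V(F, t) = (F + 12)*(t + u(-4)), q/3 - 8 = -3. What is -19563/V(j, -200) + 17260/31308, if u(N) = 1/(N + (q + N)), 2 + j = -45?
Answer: -122936176/54749865 ≈ -2.2454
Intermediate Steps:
q = 15 (q = 24 + 3*(-3) = 24 - 9 = 15)
j = -47 (j = -2 - 45 = -47)
u(N) = 1/(15 + 2*N) (u(N) = 1/(N + (15 + N)) = 1/(15 + 2*N))
V(F, t) = (12 + F)*(⅐ + t) (V(F, t) = (F + 12)*(t + 1/(15 + 2*(-4))) = (12 + F)*(t + 1/(15 - 8)) = (12 + F)*(t + 1/7) = (12 + F)*(t + ⅐) = (12 + F)*(⅐ + t))
-19563/V(j, -200) + 17260/31308 = -19563/(12/7 + 12*(-200) + (⅐)*(-47) - 47*(-200)) + 17260/31308 = -19563/(12/7 - 2400 - 47/7 + 9400) + 17260*(1/31308) = -19563/6995 + 4315/7827 = -122936176/54749865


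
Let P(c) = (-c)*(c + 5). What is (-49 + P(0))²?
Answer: 2401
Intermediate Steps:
P(c) = -c*(5 + c) (P(c) = (-c)*(5 + c) = -c*(5 + c))
(-49 + P(0))² = (-49 - 1*0*(5 + 0))² = (-49 - 1*0*5)² = (-49 + 0)² = (-49)² = 2401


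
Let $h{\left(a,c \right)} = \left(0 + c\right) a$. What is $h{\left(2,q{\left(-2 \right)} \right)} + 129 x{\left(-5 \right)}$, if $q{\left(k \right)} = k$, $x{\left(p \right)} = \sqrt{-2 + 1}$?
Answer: $-4 + 129 i \approx -4.0 + 129.0 i$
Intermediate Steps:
$x{\left(p \right)} = i$ ($x{\left(p \right)} = \sqrt{-1} = i$)
$h{\left(a,c \right)} = a c$ ($h{\left(a,c \right)} = c a = a c$)
$h{\left(2,q{\left(-2 \right)} \right)} + 129 x{\left(-5 \right)} = 2 \left(-2\right) + 129 i = -4 + 129 i$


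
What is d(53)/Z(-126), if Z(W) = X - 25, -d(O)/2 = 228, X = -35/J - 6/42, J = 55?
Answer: 35112/1985 ≈ 17.689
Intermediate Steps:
X = -60/77 (X = -35/55 - 6/42 = -35*1/55 - 6*1/42 = -7/11 - ⅐ = -60/77 ≈ -0.77922)
d(O) = -456 (d(O) = -2*228 = -456)
Z(W) = -1985/77 (Z(W) = -60/77 - 25 = -1985/77)
d(53)/Z(-126) = -456/(-1985/77) = -456*(-77/1985) = 35112/1985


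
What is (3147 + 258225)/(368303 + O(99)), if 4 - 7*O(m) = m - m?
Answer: 609868/859375 ≈ 0.70966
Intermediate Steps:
O(m) = 4/7 (O(m) = 4/7 - (m - m)/7 = 4/7 - 1/7*0 = 4/7 + 0 = 4/7)
(3147 + 258225)/(368303 + O(99)) = (3147 + 258225)/(368303 + 4/7) = 261372/(2578125/7) = 261372*(7/2578125) = 609868/859375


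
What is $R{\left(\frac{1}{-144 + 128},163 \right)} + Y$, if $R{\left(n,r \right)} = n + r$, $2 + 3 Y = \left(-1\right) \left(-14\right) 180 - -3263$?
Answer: $\frac{33439}{16} \approx 2089.9$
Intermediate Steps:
$Y = 1927$ ($Y = - \frac{2}{3} + \frac{\left(-1\right) \left(-14\right) 180 - -3263}{3} = - \frac{2}{3} + \frac{14 \cdot 180 + 3263}{3} = - \frac{2}{3} + \frac{2520 + 3263}{3} = - \frac{2}{3} + \frac{1}{3} \cdot 5783 = - \frac{2}{3} + \frac{5783}{3} = 1927$)
$R{\left(\frac{1}{-144 + 128},163 \right)} + Y = \left(\frac{1}{-144 + 128} + 163\right) + 1927 = \left(\frac{1}{-16} + 163\right) + 1927 = \left(- \frac{1}{16} + 163\right) + 1927 = \frac{2607}{16} + 1927 = \frac{33439}{16}$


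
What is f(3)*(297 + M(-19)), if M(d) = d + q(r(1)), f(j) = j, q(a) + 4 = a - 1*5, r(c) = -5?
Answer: 792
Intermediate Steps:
q(a) = -9 + a (q(a) = -4 + (a - 1*5) = -4 + (a - 5) = -4 + (-5 + a) = -9 + a)
M(d) = -14 + d (M(d) = d + (-9 - 5) = d - 14 = -14 + d)
f(3)*(297 + M(-19)) = 3*(297 + (-14 - 19)) = 3*(297 - 33) = 3*264 = 792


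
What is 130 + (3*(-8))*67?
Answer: -1478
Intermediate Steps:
130 + (3*(-8))*67 = 130 - 24*67 = 130 - 1608 = -1478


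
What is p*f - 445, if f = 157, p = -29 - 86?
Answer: -18500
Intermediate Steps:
p = -115
p*f - 445 = -115*157 - 445 = -18055 - 445 = -18500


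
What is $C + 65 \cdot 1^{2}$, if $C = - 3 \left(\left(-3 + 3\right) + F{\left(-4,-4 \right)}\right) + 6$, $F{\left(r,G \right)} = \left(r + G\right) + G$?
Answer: $107$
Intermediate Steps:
$F{\left(r,G \right)} = r + 2 G$ ($F{\left(r,G \right)} = \left(G + r\right) + G = r + 2 G$)
$C = 42$ ($C = - 3 \left(\left(-3 + 3\right) + \left(-4 + 2 \left(-4\right)\right)\right) + 6 = - 3 \left(0 - 12\right) + 6 = \left(-3\right) \left(-12\right) + 6 = 36 + 6 = 42$)
$C + 65 \cdot 1^{2} = 42 + 65 \cdot 1^{2} = 42 + 65 \cdot 1 = 42 + 65 = 107$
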